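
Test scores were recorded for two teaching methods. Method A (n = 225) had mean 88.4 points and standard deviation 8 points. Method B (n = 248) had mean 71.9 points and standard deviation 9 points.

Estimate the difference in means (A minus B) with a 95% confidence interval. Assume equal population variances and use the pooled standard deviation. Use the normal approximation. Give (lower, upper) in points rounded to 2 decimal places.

Pooled variance s_p² = [224·8² + 247·9²] / (225+248−2) = 72.9151, so s_p = 8.5390.
SE_diff = s_p·√(1/n₁ + 1/n₂) = 8.5390·√(1/225 + 1/248) = 0.7862.
z* = 1.960; margin = 1.960 × 0.7862 = 1.5410.
Difference = 88.4 − 71.9 = 16.5000.
16.5000 ± 1.5410 → (14.96, 18.04).

(14.96, 18.04)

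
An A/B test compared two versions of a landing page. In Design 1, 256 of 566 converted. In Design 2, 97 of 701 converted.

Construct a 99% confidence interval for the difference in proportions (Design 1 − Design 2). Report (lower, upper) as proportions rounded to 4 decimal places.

p̂₁ = 256/566 = 0.4523 and p̂₂ = 97/701 = 0.1384.
SE₁ = √(p̂₁(1−p̂₁)/n₁) = √(0.4523·0.5477/566) = 0.02092; SE₂ = √(0.1384·0.8616/701) = 0.01304.
Independent samples: SE of the difference = √(SE₁² + SE₂²) = √(0.0004376464 + 0.0001700416) = 0.02465.
z* for 99% confidence is 2.576, so the margin of error is 2.576 × 0.02465 = 0.06350.
Point estimate p̂₁ − p̂₂ = 0.4523 − 0.1384 = 0.3139.
0.3139 ± 0.06350 → (0.2504, 0.3774).

(0.2504, 0.3774)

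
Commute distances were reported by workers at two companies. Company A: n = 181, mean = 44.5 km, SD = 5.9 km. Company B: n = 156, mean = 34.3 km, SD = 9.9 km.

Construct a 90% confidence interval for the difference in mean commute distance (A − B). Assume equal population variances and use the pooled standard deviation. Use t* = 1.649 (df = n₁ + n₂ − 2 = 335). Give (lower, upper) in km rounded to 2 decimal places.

Pooled variance s_p² = [180·5.9² + 155·9.9²] / (181+156−2) = 64.0518, so s_p = 8.0032.
SE_diff = s_p·√(1/n₁ + 1/n₂) = 8.0032·√(1/181 + 1/156) = 0.8743.
t* = 1.649; margin = 1.649 × 0.8743 = 1.4417.
Difference = 44.5 − 34.3 = 10.2000.
10.2000 ± 1.4417 → (8.76, 11.64).

(8.76, 11.64)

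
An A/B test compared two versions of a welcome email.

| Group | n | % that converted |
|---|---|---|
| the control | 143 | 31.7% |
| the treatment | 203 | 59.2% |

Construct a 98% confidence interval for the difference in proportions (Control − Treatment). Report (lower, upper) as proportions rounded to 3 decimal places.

(-0.396, -0.154)

The two standard errors are √(0.3170×0.6830/143) = 0.03891 and √(0.5920×0.4080/203) = 0.03449.
Because the samples are independent, SE_diff = √(0.03891² + 0.03449²) = 0.05200.
Using z* = 2.326 for 98%, ME = 2.326 × 0.05200 = 0.12095.
p̂₁ − p̂₂ = -0.2750; interval -0.2750 ± 0.12095 gives (-0.396, -0.154).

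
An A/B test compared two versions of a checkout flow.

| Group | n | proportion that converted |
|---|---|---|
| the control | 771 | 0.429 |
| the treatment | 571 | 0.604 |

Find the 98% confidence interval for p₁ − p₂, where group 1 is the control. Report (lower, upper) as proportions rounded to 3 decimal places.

(-0.238, -0.112)

The two standard errors are √(0.4290×0.5710/771) = 0.01782 and √(0.6040×0.3960/571) = 0.02047.
Because the samples are independent, SE_diff = √(0.01782² + 0.02047²) = 0.02714.
Using z* = 2.326 for 98%, ME = 2.326 × 0.02714 = 0.06313.
p̂₁ − p̂₂ = -0.1750; interval -0.1750 ± 0.06313 gives (-0.238, -0.112).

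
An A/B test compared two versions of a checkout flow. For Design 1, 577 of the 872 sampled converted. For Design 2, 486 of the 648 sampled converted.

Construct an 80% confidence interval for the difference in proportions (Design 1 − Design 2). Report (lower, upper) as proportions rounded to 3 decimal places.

(-0.118, -0.058)

First, p̂₁ = 577/872 = 0.6617; p̂₂ = 486/648 = 0.7500.
The two standard errors are √(0.6617×0.3383/872) = 0.01602 and √(0.7500×0.2500/648) = 0.01701.
Because the samples are independent, SE_diff = √(0.01602² + 0.01701²) = 0.02337.
Using z* = 1.282 for 80%, ME = 1.282 × 0.02337 = 0.02996.
p̂₁ − p̂₂ = -0.0883; interval -0.0883 ± 0.02996 gives (-0.118, -0.058).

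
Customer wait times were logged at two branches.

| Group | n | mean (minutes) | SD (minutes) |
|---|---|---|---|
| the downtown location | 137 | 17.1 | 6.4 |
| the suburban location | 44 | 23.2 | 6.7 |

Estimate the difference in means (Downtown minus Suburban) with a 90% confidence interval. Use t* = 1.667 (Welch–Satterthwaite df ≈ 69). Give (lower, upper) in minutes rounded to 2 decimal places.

Standard errors of each mean: 6.4/√137 = 0.5468 and 6.7/√44 = 1.0101.
SE(x̄₁ − x̄₂) = √(0.5468² + 1.0101²) = 1.1486 for independent samples with unequal variances.
With t* = 1.667, the margin is 1.667 × 1.1486 = 1.9147.
x̄₁ − x̄₂ = 17.1 − 23.2 = -6.1000; the interval is -6.1000 ± 1.9147 = (-8.01, -4.19).

(-8.01, -4.19)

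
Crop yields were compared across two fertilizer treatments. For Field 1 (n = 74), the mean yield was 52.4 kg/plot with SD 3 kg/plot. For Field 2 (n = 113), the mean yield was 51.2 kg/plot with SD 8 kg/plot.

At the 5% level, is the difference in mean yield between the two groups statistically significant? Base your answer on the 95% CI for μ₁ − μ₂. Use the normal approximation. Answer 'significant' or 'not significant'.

not significant

Per-group SEs: s₁/√n₁ = 3/√74 = 0.3487, s₂/√n₂ = 8/√113 = 0.7526.
Unpooled SE of the difference: √(0.12159169 + 0.56640676) = 0.8295.
Margin of error = z* · SE = 1.960 × 0.8295 = 1.6258.
x̄₁ − x̄₂ = 52.4 − 51.2 = 1.2000.
CI: 1.2000 ± 1.6258 = (-0.4258, 2.8258).
The interval (-0.4258, 2.8258) contains 0, so the difference is not significant.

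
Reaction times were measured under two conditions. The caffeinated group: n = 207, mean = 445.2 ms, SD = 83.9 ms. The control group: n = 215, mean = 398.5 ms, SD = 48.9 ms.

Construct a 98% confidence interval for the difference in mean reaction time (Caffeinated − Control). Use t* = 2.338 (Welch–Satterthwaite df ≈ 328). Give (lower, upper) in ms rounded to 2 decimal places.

(30.99, 62.41)

Standard errors of each mean: 83.9/√207 = 5.8315 and 48.9/√215 = 3.3350.
SE(x̄₁ − x̄₂) = √(5.8315² + 3.3350²) = 6.7178 for independent samples with unequal variances.
With t* = 2.338, the margin is 2.338 × 6.7178 = 15.7062.
x̄₁ − x̄₂ = 445.2 − 398.5 = 46.7000; the interval is 46.7000 ± 15.7062 = (30.99, 62.41).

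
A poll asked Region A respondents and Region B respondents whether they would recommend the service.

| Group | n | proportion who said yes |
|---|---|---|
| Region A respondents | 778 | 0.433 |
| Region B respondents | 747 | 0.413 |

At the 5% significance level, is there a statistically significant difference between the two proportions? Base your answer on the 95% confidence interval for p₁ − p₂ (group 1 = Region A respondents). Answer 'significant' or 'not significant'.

Each SE is √(p̂(1−p̂)/n): √(0.4330·0.5670/778) = 0.01776 and √(0.4130·0.5870/747) = 0.01801.
SE(p̂₁ − p̂₂) = √(SE₁² + SE₂²) = √(0.0003154176 + 0.0003243601) = 0.02529, since the two samples are independent.
At 95% confidence z* = 1.960; margin = 1.960 × 0.02529 = 0.04957.
The difference is 0.4330 − 0.4130 = 0.0200, so the interval is 0.0200 ± 0.04957 = (-0.02957, 0.06957).
The interval (-0.02957, 0.06957) contains 0, so the difference is not significant.

not significant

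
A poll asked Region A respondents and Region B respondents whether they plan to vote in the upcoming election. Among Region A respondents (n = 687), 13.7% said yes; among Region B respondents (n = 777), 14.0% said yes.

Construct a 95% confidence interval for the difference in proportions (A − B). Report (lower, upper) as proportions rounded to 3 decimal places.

(-0.038, 0.032)

The two standard errors are √(0.1370×0.8630/687) = 0.01312 and √(0.1400×0.8600/777) = 0.01245.
Because the samples are independent, SE_diff = √(0.01312² + 0.01245²) = 0.01809.
Using z* = 1.960 for 95%, ME = 1.960 × 0.01809 = 0.03546.
p̂₁ − p̂₂ = -0.0030; interval -0.0030 ± 0.03546 gives (-0.038, 0.032).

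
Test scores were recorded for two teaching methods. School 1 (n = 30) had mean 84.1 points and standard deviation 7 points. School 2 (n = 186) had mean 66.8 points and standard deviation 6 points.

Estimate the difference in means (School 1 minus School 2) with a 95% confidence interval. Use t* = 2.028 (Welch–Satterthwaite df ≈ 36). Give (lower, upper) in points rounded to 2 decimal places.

(14.56, 20.04)

SE₁ = s₁/√n₁ = 7/√30 = 1.2780; SE₂ = 6/√186 = 0.4399.
Independent samples, unequal variances: SE_diff = √(SE₁² + SE₂²) = √(1.633284 + 0.19351201) = 1.3516.
t* = 2.028, so margin of error = 2.028 × 1.3516 = 2.7410.
Difference in means = 84.1 − 66.8 = 17.3000.
17.3000 ± 2.7410 → (14.56, 20.04).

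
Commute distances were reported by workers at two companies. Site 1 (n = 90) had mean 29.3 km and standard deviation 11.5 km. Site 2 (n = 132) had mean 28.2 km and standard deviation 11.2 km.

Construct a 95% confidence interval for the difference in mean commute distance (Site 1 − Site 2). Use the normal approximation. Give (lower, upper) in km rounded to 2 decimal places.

(-1.95, 4.15)

SE₁ = s₁/√n₁ = 11.5/√90 = 1.2122; SE₂ = 11.2/√132 = 0.9748.
Independent samples, unequal variances: SE_diff = √(SE₁² + SE₂²) = √(1.46942884 + 0.95023504) = 1.5555.
z* = 1.960, so margin of error = 1.960 × 1.5555 = 3.0488.
Difference in means = 29.3 − 28.2 = 1.1000.
1.1000 ± 3.0488 → (-1.95, 4.15).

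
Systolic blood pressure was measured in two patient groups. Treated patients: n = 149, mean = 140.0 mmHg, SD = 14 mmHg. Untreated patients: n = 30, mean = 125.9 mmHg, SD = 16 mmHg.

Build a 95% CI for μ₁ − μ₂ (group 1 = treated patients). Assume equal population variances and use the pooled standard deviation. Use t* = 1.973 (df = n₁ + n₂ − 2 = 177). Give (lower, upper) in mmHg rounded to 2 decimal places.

(8.44, 19.76)

Pooled variance s_p² = [148·14² + 29·16²] / (149+30−2) = 205.8305, so s_p = 14.3468.
SE_diff = s_p·√(1/n₁ + 1/n₂) = 14.3468·√(1/149 + 1/30) = 2.8710.
t* = 1.973; margin = 1.973 × 2.8710 = 5.6645.
Difference = 140.0 − 125.9 = 14.1000.
14.1000 ± 5.6645 → (8.44, 19.76).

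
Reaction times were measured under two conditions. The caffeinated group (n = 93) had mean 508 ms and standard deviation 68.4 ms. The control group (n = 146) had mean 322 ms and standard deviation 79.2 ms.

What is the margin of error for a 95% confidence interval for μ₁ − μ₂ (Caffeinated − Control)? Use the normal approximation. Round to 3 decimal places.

Standard errors of each mean: 68.4/√93 = 7.0927 and 79.2/√146 = 6.5546.
SE(x̄₁ − x̄₂) = √(7.0927² + 6.5546²) = 9.6576 for independent samples with unequal variances.
With z* = 1.960, the margin is 1.960 × 9.6576 = 18.9289.

18.929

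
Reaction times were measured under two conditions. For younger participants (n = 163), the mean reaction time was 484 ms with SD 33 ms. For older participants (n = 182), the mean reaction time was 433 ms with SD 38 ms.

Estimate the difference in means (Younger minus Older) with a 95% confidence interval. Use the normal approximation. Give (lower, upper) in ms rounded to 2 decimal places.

(43.51, 58.49)

Per-group SEs: s₁/√n₁ = 33/√163 = 2.5848, s₂/√n₂ = 38/√182 = 2.8167.
Unpooled SE of the difference: √(6.68119104 + 7.93379889) = 3.8230.
Margin of error = z* · SE = 1.960 × 3.8230 = 7.4931.
x̄₁ − x̄₂ = 484 − 433 = 51.0000.
CI: 51.0000 ± 7.4931 = (43.51, 58.49).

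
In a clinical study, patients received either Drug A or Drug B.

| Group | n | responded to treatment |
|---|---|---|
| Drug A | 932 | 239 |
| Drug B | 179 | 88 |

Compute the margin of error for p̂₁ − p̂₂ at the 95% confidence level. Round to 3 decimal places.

First, p̂₁ = 239/932 = 0.2564; p̂₂ = 88/179 = 0.4916.
The two standard errors are √(0.2564×0.7436/932) = 0.01430 and √(0.4916×0.5084/179) = 0.03737.
Because the samples are independent, SE_diff = √(0.01430² + 0.03737²) = 0.04001.
Using z* = 1.960 for 95%, ME = 1.960 × 0.04001 = 0.07842.

0.078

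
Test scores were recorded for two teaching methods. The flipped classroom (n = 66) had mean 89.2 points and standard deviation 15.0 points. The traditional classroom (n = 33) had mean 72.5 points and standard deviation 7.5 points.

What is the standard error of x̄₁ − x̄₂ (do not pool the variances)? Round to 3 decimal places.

Standard errors of each mean: 15.0/√66 = 1.8464 and 7.5/√33 = 1.3056.
SE(x̄₁ − x̄₂) = √(1.8464² + 1.3056²) = 2.2614 for independent samples with unequal variances.

2.261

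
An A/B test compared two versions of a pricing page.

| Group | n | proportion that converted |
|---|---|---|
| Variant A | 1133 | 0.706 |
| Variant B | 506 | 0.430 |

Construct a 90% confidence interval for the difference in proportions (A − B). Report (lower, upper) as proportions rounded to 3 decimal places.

(0.233, 0.319)

The two standard errors are √(0.7060×0.2940/1133) = 0.01354 and √(0.4300×0.5700/506) = 0.02201.
Because the samples are independent, SE_diff = √(0.01354² + 0.02201²) = 0.02584.
Using z* = 1.645 for 90%, ME = 1.645 × 0.02584 = 0.04251.
p̂₁ − p̂₂ = 0.2760; interval 0.2760 ± 0.04251 gives (0.233, 0.319).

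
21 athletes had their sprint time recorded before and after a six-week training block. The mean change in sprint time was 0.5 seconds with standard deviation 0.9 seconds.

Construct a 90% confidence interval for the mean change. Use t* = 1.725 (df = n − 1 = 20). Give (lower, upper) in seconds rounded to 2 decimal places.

(0.16, 0.84)

This is a matched-pairs design, so SE = s_d/√n = 0.9/√21 = 0.1964.
Margin = 1.725 × 0.1964 = 0.3388; the interval is 0.5 ± 0.3388 = (0.16, 0.84).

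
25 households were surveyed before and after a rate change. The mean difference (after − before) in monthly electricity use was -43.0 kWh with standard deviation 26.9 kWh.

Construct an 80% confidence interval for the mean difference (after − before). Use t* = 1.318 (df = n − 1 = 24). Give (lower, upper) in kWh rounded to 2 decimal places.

This is a matched-pairs design, so SE = s_d/√n = 26.9/√25 = 5.3800.
Margin = 1.318 × 5.3800 = 7.0908; the interval is -43.0 ± 7.0908 = (-50.09, -35.91).

(-50.09, -35.91)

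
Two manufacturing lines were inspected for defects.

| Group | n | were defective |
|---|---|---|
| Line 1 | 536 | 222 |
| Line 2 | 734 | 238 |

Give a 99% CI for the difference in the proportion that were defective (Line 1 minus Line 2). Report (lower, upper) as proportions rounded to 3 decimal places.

First, p̂₁ = 222/536 = 0.4142; p̂₂ = 238/734 = 0.3243.
The two standard errors are √(0.4142×0.5858/536) = 0.02128 and √(0.3243×0.6757/734) = 0.01728.
Because the samples are independent, SE_diff = √(0.02128² + 0.01728²) = 0.02741.
Using z* = 2.576 for 99%, ME = 2.576 × 0.02741 = 0.07061.
p̂₁ − p̂₂ = 0.0899; interval 0.0899 ± 0.07061 gives (0.019, 0.161).

(0.019, 0.161)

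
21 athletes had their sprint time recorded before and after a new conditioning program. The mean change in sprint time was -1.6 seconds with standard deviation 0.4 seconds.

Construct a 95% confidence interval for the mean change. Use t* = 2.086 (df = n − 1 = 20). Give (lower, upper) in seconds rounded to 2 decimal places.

This is a matched-pairs design, so SE = s_d/√n = 0.4/√21 = 0.0873.
Margin = 2.086 × 0.0873 = 0.1821; the interval is -1.6 ± 0.1821 = (-1.78, -1.42).

(-1.78, -1.42)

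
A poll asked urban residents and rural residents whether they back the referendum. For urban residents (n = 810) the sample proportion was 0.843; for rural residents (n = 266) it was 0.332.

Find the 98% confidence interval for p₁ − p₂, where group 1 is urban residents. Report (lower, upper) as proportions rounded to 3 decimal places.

Each SE is √(p̂(1−p̂)/n): √(0.8430·0.1570/810) = 0.01278 and √(0.3320·0.6680/266) = 0.02887.
SE(p̂₁ − p̂₂) = √(SE₁² + SE₂²) = √(0.0001633284 + 0.0008334769) = 0.03157, since the two samples are independent.
At 98% confidence z* = 2.326; margin = 2.326 × 0.03157 = 0.07343.
The difference is 0.8430 − 0.3320 = 0.5110, so the interval is 0.5110 ± 0.07343 = (0.438, 0.584).

(0.438, 0.584)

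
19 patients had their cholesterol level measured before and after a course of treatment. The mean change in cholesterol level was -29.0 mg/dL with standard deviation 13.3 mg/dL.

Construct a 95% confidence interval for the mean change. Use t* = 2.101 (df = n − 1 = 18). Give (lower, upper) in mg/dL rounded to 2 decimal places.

Paired design: SE = s_d/√n = 13.3/√19 = 3.0512.
t* = 2.101; margin of error = 2.101 × 3.0512 = 6.4106.
-29.0 ± 6.4106 → (-35.41, -22.59).

(-35.41, -22.59)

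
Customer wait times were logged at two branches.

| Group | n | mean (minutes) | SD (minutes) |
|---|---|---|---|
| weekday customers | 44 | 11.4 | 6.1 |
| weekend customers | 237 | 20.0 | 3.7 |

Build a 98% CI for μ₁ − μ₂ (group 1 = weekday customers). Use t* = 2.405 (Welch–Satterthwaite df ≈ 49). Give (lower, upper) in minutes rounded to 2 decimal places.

Standard errors of each mean: 6.1/√44 = 0.9196 and 3.7/√237 = 0.2403.
SE(x̄₁ − x̄₂) = √(0.9196² + 0.2403²) = 0.9505 for independent samples with unequal variances.
With t* = 2.405, the margin is 2.405 × 0.9505 = 2.2860.
x̄₁ − x̄₂ = 11.4 − 20.0 = -8.6000; the interval is -8.6000 ± 2.2860 = (-10.89, -6.31).

(-10.89, -6.31)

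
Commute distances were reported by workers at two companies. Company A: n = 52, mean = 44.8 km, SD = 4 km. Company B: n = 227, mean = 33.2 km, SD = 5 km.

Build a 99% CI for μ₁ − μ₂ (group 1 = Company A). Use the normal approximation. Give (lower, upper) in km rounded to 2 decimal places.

SE₁ = s₁/√n₁ = 4/√52 = 0.5547; SE₂ = 5/√227 = 0.3319.
Independent samples, unequal variances: SE_diff = √(SE₁² + SE₂²) = √(0.30769209 + 0.11015761) = 0.6464.
z* = 2.576, so margin of error = 2.576 × 0.6464 = 1.6651.
Difference in means = 44.8 − 33.2 = 11.6000.
11.6000 ± 1.6651 → (9.93, 13.27).

(9.93, 13.27)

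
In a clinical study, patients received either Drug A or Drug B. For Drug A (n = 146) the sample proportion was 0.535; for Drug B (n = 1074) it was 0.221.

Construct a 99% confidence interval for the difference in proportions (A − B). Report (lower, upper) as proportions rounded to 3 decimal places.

SE₁ = √(p̂₁(1−p̂₁)/n₁) = √(0.5350·0.4650/146) = 0.04128; SE₂ = √(0.2210·0.7790/1074) = 0.01266.
Independent samples: SE of the difference = √(SE₁² + SE₂²) = √(0.0017040384 + 0.0001602756) = 0.04318.
z* for 99% confidence is 2.576, so the margin of error is 2.576 × 0.04318 = 0.11123.
Point estimate p̂₁ − p̂₂ = 0.5350 − 0.2210 = 0.3140.
0.3140 ± 0.11123 → (0.203, 0.425).

(0.203, 0.425)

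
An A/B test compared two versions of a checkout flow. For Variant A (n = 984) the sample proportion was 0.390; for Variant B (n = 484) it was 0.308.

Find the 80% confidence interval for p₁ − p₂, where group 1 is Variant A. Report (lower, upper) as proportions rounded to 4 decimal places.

SE₁ = √(p̂₁(1−p̂₁)/n₁) = √(0.3900·0.6100/984) = 0.01555; SE₂ = √(0.3080·0.6920/484) = 0.02098.
Independent samples: SE of the difference = √(SE₁² + SE₂²) = √(0.0002418025 + 0.0004401604) = 0.02611.
z* for 80% confidence is 1.282, so the margin of error is 1.282 × 0.02611 = 0.03347.
Point estimate p̂₁ − p̂₂ = 0.3900 − 0.3080 = 0.0820.
0.0820 ± 0.03347 → (0.0485, 0.1155).

(0.0485, 0.1155)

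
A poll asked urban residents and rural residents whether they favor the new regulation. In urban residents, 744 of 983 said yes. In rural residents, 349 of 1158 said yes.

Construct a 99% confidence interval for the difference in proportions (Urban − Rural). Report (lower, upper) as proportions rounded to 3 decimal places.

(0.406, 0.505)

First, p̂₁ = 744/983 = 0.7569; p̂₂ = 349/1158 = 0.3014.
The two standard errors are √(0.7569×0.2431/983) = 0.01368 and √(0.3014×0.6986/1158) = 0.01348.
Because the samples are independent, SE_diff = √(0.01368² + 0.01348²) = 0.01921.
Using z* = 2.576 for 99%, ME = 2.576 × 0.01921 = 0.04948.
p̂₁ − p̂₂ = 0.4555; interval 0.4555 ± 0.04948 gives (0.406, 0.505).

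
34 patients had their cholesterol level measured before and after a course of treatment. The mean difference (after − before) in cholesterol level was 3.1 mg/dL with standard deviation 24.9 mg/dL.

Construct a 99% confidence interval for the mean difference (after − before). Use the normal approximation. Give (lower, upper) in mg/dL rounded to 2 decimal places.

(-7.90, 14.10)

This is a matched-pairs design, so SE = s_d/√n = 24.9/√34 = 4.2703.
Margin = 2.576 × 4.2703 = 11.0003; the interval is 3.1 ± 11.0003 = (-7.90, 14.10).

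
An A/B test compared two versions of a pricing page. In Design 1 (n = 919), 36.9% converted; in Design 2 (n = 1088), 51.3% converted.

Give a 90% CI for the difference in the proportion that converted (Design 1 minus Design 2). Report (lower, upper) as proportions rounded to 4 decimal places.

(-0.1802, -0.1078)

The two standard errors are √(0.3690×0.6310/919) = 0.01592 and √(0.5130×0.4870/1088) = 0.01515.
Because the samples are independent, SE_diff = √(0.01592² + 0.01515²) = 0.02198.
Using z* = 1.645 for 90%, ME = 1.645 × 0.02198 = 0.03616.
p̂₁ − p̂₂ = -0.1440; interval -0.1440 ± 0.03616 gives (-0.1802, -0.1078).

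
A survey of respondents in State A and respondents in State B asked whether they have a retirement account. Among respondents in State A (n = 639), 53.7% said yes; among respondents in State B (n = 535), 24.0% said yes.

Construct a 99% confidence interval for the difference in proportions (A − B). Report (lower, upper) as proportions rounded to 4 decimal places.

(0.2274, 0.3666)

Each SE is √(p̂(1−p̂)/n): √(0.5370·0.4630/639) = 0.01973 and √(0.2400·0.7600/535) = 0.01846.
SE(p̂₁ − p̂₂) = √(SE₁² + SE₂²) = √(0.0003892729 + 0.0003407716) = 0.02702, since the two samples are independent.
At 99% confidence z* = 2.576; margin = 2.576 × 0.02702 = 0.06960.
The difference is 0.5370 − 0.2400 = 0.2970, so the interval is 0.2970 ± 0.06960 = (0.2274, 0.3666).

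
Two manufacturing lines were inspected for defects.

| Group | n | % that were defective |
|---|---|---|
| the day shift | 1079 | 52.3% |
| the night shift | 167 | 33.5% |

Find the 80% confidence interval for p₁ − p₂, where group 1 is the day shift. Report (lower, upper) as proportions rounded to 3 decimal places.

(0.137, 0.239)

SE₁ = √(p̂₁(1−p̂₁)/n₁) = √(0.5230·0.4770/1079) = 0.01521; SE₂ = √(0.3350·0.6650/167) = 0.03652.
Independent samples: SE of the difference = √(SE₁² + SE₂²) = √(0.0002313441 + 0.0013337104) = 0.03956.
z* for 80% confidence is 1.282, so the margin of error is 1.282 × 0.03956 = 0.05072.
Point estimate p̂₁ − p̂₂ = 0.5230 − 0.3350 = 0.1880.
0.1880 ± 0.05072 → (0.137, 0.239).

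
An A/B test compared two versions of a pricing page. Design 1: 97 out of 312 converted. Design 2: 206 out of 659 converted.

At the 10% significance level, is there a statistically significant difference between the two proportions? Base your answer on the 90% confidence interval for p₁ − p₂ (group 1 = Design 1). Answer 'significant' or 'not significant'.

not significant

p̂₁ = 97/312 = 0.3109 and p̂₂ = 206/659 = 0.3126.
SE₁ = √(p̂₁(1−p̂₁)/n₁) = √(0.3109·0.6891/312) = 0.02620; SE₂ = √(0.3126·0.6874/659) = 0.01806.
Independent samples: SE of the difference = √(SE₁² + SE₂²) = √(0.00068644 + 0.0003261636) = 0.03182.
z* for 90% confidence is 1.645, so the margin of error is 1.645 × 0.03182 = 0.05234.
Point estimate p̂₁ − p̂₂ = 0.3109 − 0.3126 = -0.0017.
-0.0017 ± 0.05234 → (-0.05404, 0.05064).
The interval (-0.05404, 0.05064) contains 0, so the difference is not significant.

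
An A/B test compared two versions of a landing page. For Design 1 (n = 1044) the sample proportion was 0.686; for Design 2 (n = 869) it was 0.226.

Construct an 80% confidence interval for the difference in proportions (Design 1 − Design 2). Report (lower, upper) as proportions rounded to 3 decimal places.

(0.434, 0.486)

Each SE is √(p̂(1−p̂)/n): √(0.6860·0.3140/1044) = 0.01436 and √(0.2260·0.7740/869) = 0.01419.
SE(p̂₁ − p̂₂) = √(SE₁² + SE₂²) = √(0.0002062096 + 0.0002013561) = 0.02019, since the two samples are independent.
At 80% confidence z* = 1.282; margin = 1.282 × 0.02019 = 0.02588.
The difference is 0.6860 − 0.2260 = 0.4600, so the interval is 0.4600 ± 0.02588 = (0.434, 0.486).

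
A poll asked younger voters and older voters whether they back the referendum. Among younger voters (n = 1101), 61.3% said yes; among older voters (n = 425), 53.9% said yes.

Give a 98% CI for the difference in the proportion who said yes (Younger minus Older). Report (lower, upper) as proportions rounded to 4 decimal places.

(0.0082, 0.1398)

The two standard errors are √(0.6130×0.3870/1101) = 0.01468 and √(0.5390×0.4610/425) = 0.02418.
Because the samples are independent, SE_diff = √(0.01468² + 0.02418²) = 0.02829.
Using z* = 2.326 for 98%, ME = 2.326 × 0.02829 = 0.06580.
p̂₁ − p̂₂ = 0.0740; interval 0.0740 ± 0.06580 gives (0.0082, 0.1398).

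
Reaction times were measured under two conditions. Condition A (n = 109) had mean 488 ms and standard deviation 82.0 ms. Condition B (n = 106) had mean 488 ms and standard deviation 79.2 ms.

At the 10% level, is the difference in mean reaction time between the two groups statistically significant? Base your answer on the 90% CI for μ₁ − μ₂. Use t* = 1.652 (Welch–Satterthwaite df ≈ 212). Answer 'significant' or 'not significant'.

Per-group SEs: s₁/√n₁ = 82.0/√109 = 7.8542, s₂/√n₂ = 79.2/√106 = 7.6926.
Unpooled SE of the difference: √(61.68845764 + 59.17609476) = 10.9938.
Margin of error = t* · SE = 1.652 × 10.9938 = 18.1618.
x̄₁ − x̄₂ = 488 − 488 = 0.0000.
CI: 0.0000 ± 18.1618 = (-18.1618, 18.1618).
The interval (-18.1618, 18.1618) contains 0, so the difference is not significant.

not significant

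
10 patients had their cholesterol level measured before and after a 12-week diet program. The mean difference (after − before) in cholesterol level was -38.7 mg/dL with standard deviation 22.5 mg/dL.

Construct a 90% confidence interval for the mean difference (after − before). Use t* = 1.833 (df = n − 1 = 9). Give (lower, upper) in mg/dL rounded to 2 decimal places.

This is a matched-pairs design, so SE = s_d/√n = 22.5/√10 = 7.1151.
Margin = 1.833 × 7.1151 = 13.0420; the interval is -38.7 ± 13.0420 = (-51.74, -25.66).

(-51.74, -25.66)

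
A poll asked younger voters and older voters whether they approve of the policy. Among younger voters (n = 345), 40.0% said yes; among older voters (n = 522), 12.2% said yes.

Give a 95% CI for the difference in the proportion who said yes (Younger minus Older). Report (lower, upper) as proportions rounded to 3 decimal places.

Each SE is √(p̂(1−p̂)/n): √(0.4000·0.6000/345) = 0.02638 and √(0.1220·0.8780/522) = 0.01432.
SE(p̂₁ − p̂₂) = √(SE₁² + SE₂²) = √(0.0006959044 + 0.0002050624) = 0.03002, since the two samples are independent.
At 95% confidence z* = 1.960; margin = 1.960 × 0.03002 = 0.05884.
The difference is 0.4000 − 0.1220 = 0.2780, so the interval is 0.2780 ± 0.05884 = (0.219, 0.337).

(0.219, 0.337)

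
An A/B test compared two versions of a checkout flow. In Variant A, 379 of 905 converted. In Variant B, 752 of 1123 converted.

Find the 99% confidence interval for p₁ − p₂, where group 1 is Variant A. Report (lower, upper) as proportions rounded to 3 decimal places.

(-0.306, -0.195)

Sample proportions: 379/905 = 0.4188, 752/1123 = 0.6696.
Each SE is √(p̂(1−p̂)/n): √(0.4188·0.5812/905) = 0.01640 and √(0.6696·0.3304/1123) = 0.01404.
SE(p̂₁ − p̂₂) = √(SE₁² + SE₂²) = √(0.00026896 + 0.0001971216) = 0.02159, since the two samples are independent.
At 99% confidence z* = 2.576; margin = 2.576 × 0.02159 = 0.05562.
The difference is 0.4188 − 0.6696 = -0.2508, so the interval is -0.2508 ± 0.05562 = (-0.306, -0.195).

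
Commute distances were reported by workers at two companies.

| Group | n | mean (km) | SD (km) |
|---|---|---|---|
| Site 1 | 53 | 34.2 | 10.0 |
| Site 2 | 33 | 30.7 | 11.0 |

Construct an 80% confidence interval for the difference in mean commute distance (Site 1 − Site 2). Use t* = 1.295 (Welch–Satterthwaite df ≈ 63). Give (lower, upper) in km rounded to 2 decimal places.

(0.45, 6.55)

Standard errors of each mean: 10.0/√53 = 1.3736 and 11.0/√33 = 1.9149.
SE(x̄₁ − x̄₂) = √(1.3736² + 1.9149²) = 2.3566 for independent samples with unequal variances.
With t* = 1.295, the margin is 1.295 × 2.3566 = 3.0518.
x̄₁ − x̄₂ = 34.2 − 30.7 = 3.5000; the interval is 3.5000 ± 3.0518 = (0.45, 6.55).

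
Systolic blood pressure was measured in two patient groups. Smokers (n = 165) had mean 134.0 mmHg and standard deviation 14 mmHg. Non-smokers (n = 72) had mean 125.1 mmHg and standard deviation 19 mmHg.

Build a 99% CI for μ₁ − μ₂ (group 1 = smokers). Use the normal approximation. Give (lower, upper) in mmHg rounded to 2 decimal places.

(2.48, 15.32)

SE₁ = s₁/√n₁ = 14/√165 = 1.0899; SE₂ = 19/√72 = 2.2392.
Independent samples, unequal variances: SE_diff = √(SE₁² + SE₂²) = √(1.18788201 + 5.01401664) = 2.4904.
z* = 2.576, so margin of error = 2.576 × 2.4904 = 6.4153.
Difference in means = 134.0 − 125.1 = 8.9000.
8.9000 ± 6.4153 → (2.48, 15.32).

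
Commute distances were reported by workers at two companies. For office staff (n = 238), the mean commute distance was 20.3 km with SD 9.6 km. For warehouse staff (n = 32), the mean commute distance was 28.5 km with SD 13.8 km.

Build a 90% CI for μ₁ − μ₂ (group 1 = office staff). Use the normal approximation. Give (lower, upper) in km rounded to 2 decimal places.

Per-group SEs: s₁/√n₁ = 9.6/√238 = 0.6223, s₂/√n₂ = 13.8/√32 = 2.4395.
Unpooled SE of the difference: √(0.38725729 + 5.95116025) = 2.5176.
Margin of error = z* · SE = 1.645 × 2.5176 = 4.1415.
x̄₁ − x̄₂ = 20.3 − 28.5 = -8.2000.
CI: -8.2000 ± 4.1415 = (-12.34, -4.06).

(-12.34, -4.06)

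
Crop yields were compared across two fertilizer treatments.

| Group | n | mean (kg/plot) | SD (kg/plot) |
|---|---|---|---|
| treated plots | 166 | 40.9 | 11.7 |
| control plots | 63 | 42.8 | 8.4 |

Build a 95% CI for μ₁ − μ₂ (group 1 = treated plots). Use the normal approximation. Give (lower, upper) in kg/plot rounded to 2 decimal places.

(-4.63, 0.83)

Standard errors of each mean: 11.7/√166 = 0.9081 and 8.4/√63 = 1.0583.
SE(x̄₁ − x̄₂) = √(0.9081² + 1.0583²) = 1.3945 for independent samples with unequal variances.
With z* = 1.960, the margin is 1.960 × 1.3945 = 2.7332.
x̄₁ − x̄₂ = 40.9 − 42.8 = -1.9000; the interval is -1.9000 ± 2.7332 = (-4.63, 0.83).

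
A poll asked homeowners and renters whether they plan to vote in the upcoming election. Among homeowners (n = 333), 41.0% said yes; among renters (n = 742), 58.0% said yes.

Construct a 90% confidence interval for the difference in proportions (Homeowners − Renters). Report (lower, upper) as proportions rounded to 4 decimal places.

(-0.2234, -0.1166)

Each SE is √(p̂(1−p̂)/n): √(0.4100·0.5900/333) = 0.02695 and √(0.5800·0.4200/742) = 0.01812.
SE(p̂₁ − p̂₂) = √(SE₁² + SE₂²) = √(0.0007263025 + 0.0003283344) = 0.03248, since the two samples are independent.
At 90% confidence z* = 1.645; margin = 1.645 × 0.03248 = 0.05343.
The difference is 0.4100 − 0.5800 = -0.1700, so the interval is -0.1700 ± 0.05343 = (-0.2234, -0.1166).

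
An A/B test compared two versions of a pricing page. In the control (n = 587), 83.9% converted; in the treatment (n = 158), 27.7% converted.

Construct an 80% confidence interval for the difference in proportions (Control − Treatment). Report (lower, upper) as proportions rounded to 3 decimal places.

Each SE is √(p̂(1−p̂)/n): √(0.8390·0.1610/587) = 0.01517 and √(0.2770·0.7230/158) = 0.03560.
SE(p̂₁ − p̂₂) = √(SE₁² + SE₂²) = √(0.0002301289 + 0.00126736) = 0.03870, since the two samples are independent.
At 80% confidence z* = 1.282; margin = 1.282 × 0.03870 = 0.04961.
The difference is 0.8390 − 0.2770 = 0.5620, so the interval is 0.5620 ± 0.04961 = (0.512, 0.612).

(0.512, 0.612)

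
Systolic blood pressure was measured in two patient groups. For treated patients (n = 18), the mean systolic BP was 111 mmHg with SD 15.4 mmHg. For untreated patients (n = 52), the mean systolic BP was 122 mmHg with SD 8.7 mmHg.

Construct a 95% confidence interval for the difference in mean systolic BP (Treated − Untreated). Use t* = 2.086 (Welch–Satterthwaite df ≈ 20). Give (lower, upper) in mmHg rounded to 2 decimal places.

SE₁ = s₁/√n₁ = 15.4/√18 = 3.6298; SE₂ = 8.7/√52 = 1.2065.
Independent samples, unequal variances: SE_diff = √(SE₁² + SE₂²) = √(13.17544804 + 1.45564225) = 3.8251.
t* = 2.086, so margin of error = 2.086 × 3.8251 = 7.9792.
Difference in means = 111 − 122 = -11.0000.
-11.0000 ± 7.9792 → (-18.98, -3.02).

(-18.98, -3.02)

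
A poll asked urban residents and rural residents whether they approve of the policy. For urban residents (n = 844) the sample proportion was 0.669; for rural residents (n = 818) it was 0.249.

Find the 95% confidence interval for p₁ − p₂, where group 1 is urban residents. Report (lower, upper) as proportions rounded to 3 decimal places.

SE₁ = √(p̂₁(1−p̂₁)/n₁) = √(0.6690·0.3310/844) = 0.01620; SE₂ = √(0.2490·0.7510/818) = 0.01512.
Independent samples: SE of the difference = √(SE₁² + SE₂²) = √(0.00026244 + 0.0002286144) = 0.02216.
z* for 95% confidence is 1.960, so the margin of error is 1.960 × 0.02216 = 0.04343.
Point estimate p̂₁ − p̂₂ = 0.6690 − 0.2490 = 0.4200.
0.4200 ± 0.04343 → (0.377, 0.463).

(0.377, 0.463)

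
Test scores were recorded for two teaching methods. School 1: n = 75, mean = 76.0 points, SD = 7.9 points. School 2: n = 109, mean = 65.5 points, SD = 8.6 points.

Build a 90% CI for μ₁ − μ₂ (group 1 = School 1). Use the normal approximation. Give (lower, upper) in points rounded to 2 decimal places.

Per-group SEs: s₁/√n₁ = 7.9/√75 = 0.9122, s₂/√n₂ = 8.6/√109 = 0.8237.
Unpooled SE of the difference: √(0.83210884 + 0.67848169) = 1.2291.
Margin of error = z* · SE = 1.645 × 1.2291 = 2.0219.
x̄₁ − x̄₂ = 76.0 − 65.5 = 10.5000.
CI: 10.5000 ± 2.0219 = (8.48, 12.52).

(8.48, 12.52)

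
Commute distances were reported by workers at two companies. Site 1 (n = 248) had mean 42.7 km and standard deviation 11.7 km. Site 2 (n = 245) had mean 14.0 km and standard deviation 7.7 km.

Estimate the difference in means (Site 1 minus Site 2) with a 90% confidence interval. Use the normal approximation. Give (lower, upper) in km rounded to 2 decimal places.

(27.23, 30.17)

Standard errors of each mean: 11.7/√248 = 0.7430 and 7.7/√245 = 0.4919.
SE(x̄₁ − x̄₂) = √(0.7430² + 0.4919²) = 0.8911 for independent samples with unequal variances.
With z* = 1.645, the margin is 1.645 × 0.8911 = 1.4659.
x̄₁ − x̄₂ = 42.7 − 14.0 = 28.7000; the interval is 28.7000 ± 1.4659 = (27.23, 30.17).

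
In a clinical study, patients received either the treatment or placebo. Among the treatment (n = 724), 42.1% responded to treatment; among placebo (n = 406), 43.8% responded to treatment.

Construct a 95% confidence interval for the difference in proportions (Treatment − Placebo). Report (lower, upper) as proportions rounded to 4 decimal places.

The two standard errors are √(0.4210×0.5790/724) = 0.01835 and √(0.4380×0.5620/406) = 0.02462.
Because the samples are independent, SE_diff = √(0.01835² + 0.02462²) = 0.03071.
Using z* = 1.960 for 95%, ME = 1.960 × 0.03071 = 0.06019.
p̂₁ − p̂₂ = -0.0170; interval -0.0170 ± 0.06019 gives (-0.0772, 0.0432).

(-0.0772, 0.0432)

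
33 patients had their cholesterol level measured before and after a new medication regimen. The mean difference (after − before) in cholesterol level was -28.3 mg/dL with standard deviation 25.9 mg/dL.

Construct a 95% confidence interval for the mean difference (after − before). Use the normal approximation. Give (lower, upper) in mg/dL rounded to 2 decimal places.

(-37.14, -19.46)

This is a matched-pairs design, so SE = s_d/√n = 25.9/√33 = 4.5086.
Margin = 1.960 × 4.5086 = 8.8369; the interval is -28.3 ± 8.8369 = (-37.14, -19.46).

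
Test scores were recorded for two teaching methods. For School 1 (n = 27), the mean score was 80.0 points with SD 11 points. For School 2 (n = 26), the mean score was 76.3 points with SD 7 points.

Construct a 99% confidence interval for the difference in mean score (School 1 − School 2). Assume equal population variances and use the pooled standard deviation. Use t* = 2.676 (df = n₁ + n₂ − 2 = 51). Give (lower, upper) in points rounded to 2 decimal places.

Pooled variance s_p² = [26·11² + 25·7²] / (27+26−2) = 85.7059, so s_p = 9.2577.
SE_diff = s_p·√(1/n₁ + 1/n₂) = 9.2577·√(1/27 + 1/26) = 2.5437.
t* = 2.676; margin = 2.676 × 2.5437 = 6.8069.
Difference = 80.0 − 76.3 = 3.7000.
3.7000 ± 6.8069 → (-3.11, 10.51).

(-3.11, 10.51)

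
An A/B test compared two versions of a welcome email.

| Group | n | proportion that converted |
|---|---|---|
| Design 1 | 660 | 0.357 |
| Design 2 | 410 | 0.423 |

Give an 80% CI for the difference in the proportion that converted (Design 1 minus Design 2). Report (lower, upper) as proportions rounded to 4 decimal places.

SE₁ = √(p̂₁(1−p̂₁)/n₁) = √(0.3570·0.6430/660) = 0.01865; SE₂ = √(0.4230·0.5770/410) = 0.02440.
Independent samples: SE of the difference = √(SE₁² + SE₂²) = √(0.0003478225 + 0.00059536) = 0.03071.
z* for 80% confidence is 1.282, so the margin of error is 1.282 × 0.03071 = 0.03937.
Point estimate p̂₁ − p̂₂ = 0.3570 − 0.4230 = -0.0660.
-0.0660 ± 0.03937 → (-0.1054, -0.0266).

(-0.1054, -0.0266)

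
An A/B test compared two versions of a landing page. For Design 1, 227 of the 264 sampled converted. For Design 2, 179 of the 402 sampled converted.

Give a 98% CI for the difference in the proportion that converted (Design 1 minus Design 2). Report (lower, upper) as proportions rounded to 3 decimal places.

(0.338, 0.491)

p̂₁ = 227/264 = 0.8598 and p̂₂ = 179/402 = 0.4453.
SE₁ = √(p̂₁(1−p̂₁)/n₁) = √(0.8598·0.1402/264) = 0.02137; SE₂ = √(0.4453·0.5547/402) = 0.02479.
Independent samples: SE of the difference = √(SE₁² + SE₂²) = √(0.0004566769 + 0.0006145441) = 0.03273.
z* for 98% confidence is 2.326, so the margin of error is 2.326 × 0.03273 = 0.07613.
Point estimate p̂₁ − p̂₂ = 0.8598 − 0.4453 = 0.4145.
0.4145 ± 0.07613 → (0.338, 0.491).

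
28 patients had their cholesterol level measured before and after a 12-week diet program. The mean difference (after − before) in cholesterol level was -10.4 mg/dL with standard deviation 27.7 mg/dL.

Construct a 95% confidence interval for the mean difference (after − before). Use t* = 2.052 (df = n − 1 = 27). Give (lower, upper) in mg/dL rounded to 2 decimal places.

This is a matched-pairs design, so SE = s_d/√n = 27.7/√28 = 5.2348.
Margin = 2.052 × 5.2348 = 10.7418; the interval is -10.4 ± 10.7418 = (-21.14, 0.34).

(-21.14, 0.34)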